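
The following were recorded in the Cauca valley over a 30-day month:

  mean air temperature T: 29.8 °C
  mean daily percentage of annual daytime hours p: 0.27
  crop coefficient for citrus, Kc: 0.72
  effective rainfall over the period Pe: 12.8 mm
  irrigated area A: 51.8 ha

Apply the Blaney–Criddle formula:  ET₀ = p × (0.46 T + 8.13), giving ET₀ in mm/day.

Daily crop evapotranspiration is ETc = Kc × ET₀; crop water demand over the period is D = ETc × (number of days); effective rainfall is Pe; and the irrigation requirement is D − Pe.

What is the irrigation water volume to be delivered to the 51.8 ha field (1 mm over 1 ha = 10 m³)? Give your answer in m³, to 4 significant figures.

ET₀ = 0.27 × (0.46 × 29.8 + 8.13) = 0.27 × 21.838 = 5.8963 mm/d
ETc = Kc × ET₀ = 0.72 × 5.8963 = 4.2453 mm/d
Crop demand D = ETc × 30 d = 4.2453 × 30 = 127.359 mm
D − Pe = 127.359 − 12.8 = 114.559 mm
Volume = 114.559 mm × 51.8 ha × 10 = 59341.6 m³

59340 m³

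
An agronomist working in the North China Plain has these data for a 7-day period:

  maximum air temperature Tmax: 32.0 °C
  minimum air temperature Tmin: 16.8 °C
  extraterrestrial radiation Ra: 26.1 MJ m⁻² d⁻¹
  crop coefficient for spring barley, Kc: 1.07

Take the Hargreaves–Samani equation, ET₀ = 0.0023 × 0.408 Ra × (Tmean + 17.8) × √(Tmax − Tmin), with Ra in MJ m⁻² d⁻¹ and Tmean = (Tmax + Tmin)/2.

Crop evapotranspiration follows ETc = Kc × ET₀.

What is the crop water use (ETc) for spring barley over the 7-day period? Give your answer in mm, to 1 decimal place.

Tmean = (32.0 + 16.8)/2 = 24.40 °C
0.408 Ra = 0.408 × 26.1 = 10.6488 mm/d equivalent
ET₀ = 0.0023 × 10.6488 × (24.40 + 17.8) × √15.2 = 0.0023 × 10.6488 × 42.20 × 3.8987 = 4.0296 mm/d
ETc = Kc × ET₀ = 1.07 × 4.0296 = 4.3117 mm/d
Over 7 days: 4.3117 × 7 = 30.182 mm

30.2 mm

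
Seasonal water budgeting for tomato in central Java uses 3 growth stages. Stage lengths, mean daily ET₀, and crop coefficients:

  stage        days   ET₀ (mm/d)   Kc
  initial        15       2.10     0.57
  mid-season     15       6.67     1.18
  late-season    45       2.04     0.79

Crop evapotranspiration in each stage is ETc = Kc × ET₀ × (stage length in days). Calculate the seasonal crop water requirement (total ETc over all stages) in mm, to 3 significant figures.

initial: 0.57 × 2.10 × 15 = 17.96 mm
mid-season: 1.18 × 6.67 × 15 = 118.06 mm
late-season: 0.79 × 2.04 × 45 = 72.52 mm
Seasonal total = 208.54 mm

209 mm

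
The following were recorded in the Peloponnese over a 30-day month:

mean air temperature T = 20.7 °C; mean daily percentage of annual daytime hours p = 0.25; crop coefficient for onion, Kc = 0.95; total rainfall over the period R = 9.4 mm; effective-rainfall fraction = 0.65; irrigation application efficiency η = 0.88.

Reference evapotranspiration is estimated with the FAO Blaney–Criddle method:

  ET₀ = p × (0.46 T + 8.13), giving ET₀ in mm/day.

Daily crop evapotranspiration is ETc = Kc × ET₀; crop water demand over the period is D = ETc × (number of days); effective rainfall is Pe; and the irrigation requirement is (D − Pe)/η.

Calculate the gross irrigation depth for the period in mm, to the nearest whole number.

136 mm

ET₀ = 0.25 × (0.46 × 20.7 + 8.13) = 0.25 × 17.652 = 4.4130 mm/d
ETc = Kc × ET₀ = 0.95 × 4.4130 = 4.1924 mm/d
Crop demand D = ETc × 30 d = 4.1924 × 30 = 125.772 mm
Pe = 0.65 × 9.4 = 6.110 mm
D − Pe = 125.772 − 6.110 = 119.662 mm
Gross irrigation = 119.662 / 0.88 = 135.980 mm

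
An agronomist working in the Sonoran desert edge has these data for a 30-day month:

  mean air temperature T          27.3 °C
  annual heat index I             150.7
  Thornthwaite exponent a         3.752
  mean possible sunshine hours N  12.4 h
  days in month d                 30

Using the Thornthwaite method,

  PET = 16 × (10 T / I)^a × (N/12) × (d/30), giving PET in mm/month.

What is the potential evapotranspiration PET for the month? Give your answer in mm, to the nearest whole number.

10T/I = 10 × 27.3 / 150.7 = 1.8115
(10T/I)^a = 1.8115^3.752 = 9.2931
Uncorrected PET = 16 × 9.2931 = 148.690 mm
Correction = (N/12)(d/30) = (12.4/12)(30/30) = 1.0333
PET = 148.690 × 1.0333 = 153.641 mm/month

154 mm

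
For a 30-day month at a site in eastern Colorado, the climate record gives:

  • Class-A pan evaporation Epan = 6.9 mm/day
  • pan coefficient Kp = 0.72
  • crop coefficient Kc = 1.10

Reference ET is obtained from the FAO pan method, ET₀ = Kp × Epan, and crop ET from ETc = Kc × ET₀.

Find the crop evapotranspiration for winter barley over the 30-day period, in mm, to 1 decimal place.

ET₀ = 0.72 × 6.9 = 4.9680 mm/d
ETc = Kc × ET₀ = 1.10 × 4.9680 = 5.4648 mm/d
Over 30 days: 5.4648 × 30 = 163.944 mm

163.9 mm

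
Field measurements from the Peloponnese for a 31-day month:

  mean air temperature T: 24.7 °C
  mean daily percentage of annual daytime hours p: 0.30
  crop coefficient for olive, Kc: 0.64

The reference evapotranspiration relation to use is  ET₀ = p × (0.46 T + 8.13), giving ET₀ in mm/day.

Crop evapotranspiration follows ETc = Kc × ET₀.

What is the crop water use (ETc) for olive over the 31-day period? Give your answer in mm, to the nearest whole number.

ET₀ = 0.30 × (0.46 × 24.7 + 8.13) = 0.30 × 19.492 = 5.8476 mm/d
ETc = Kc × ET₀ = 0.64 × 5.8476 = 3.7425 mm/d
Over 31 days: 3.7425 × 31 = 116.018 mm

116 mm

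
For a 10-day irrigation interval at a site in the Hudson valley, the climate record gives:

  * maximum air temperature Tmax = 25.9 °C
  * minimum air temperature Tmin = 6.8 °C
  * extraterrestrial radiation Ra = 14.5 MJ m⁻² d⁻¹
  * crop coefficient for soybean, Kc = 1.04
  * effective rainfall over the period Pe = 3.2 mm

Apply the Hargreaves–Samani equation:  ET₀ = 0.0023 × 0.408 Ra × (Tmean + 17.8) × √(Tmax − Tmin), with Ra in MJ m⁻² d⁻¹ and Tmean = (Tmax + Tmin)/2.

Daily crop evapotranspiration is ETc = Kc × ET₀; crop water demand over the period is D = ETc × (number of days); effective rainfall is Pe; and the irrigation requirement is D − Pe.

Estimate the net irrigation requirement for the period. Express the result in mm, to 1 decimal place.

Tmean = (25.9 + 6.8)/2 = 16.35 °C
0.408 Ra = 0.408 × 14.5 = 5.9160 mm/d equivalent
ET₀ = 0.0023 × 5.9160 × (16.35 + 17.8) × √19.1 = 0.0023 × 5.9160 × 34.15 × 4.3704 = 2.0308 mm/d
ETc = Kc × ET₀ = 1.04 × 2.0308 = 2.1120 mm/d
Crop demand D = ETc × 10 d = 2.1120 × 10 = 21.120 mm
D − Pe = 21.120 − 3.2 = 17.920 mm

17.9 mm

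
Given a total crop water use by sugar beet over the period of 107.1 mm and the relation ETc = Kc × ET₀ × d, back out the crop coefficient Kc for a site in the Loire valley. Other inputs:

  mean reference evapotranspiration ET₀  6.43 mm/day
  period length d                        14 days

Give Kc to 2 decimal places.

ETc = Kc × ET₀ × d  ⇒  Kc = ETc / (ET₀ × d)
Kc = 107.1 / (6.43 × 14) = 107.1 / 90.02 = 1.1897

1.19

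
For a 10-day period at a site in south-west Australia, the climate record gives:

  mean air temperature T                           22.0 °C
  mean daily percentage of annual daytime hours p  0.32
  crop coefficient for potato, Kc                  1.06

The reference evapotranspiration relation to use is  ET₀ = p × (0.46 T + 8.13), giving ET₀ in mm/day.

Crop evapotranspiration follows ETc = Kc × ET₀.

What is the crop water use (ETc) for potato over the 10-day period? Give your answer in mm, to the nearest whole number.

62 mm

ET₀ = 0.32 × (0.46 × 22.0 + 8.13) = 0.32 × 18.250 = 5.8400 mm/d
ETc = Kc × ET₀ = 1.06 × 5.8400 = 6.1904 mm/d
Over 10 days: 6.1904 × 10 = 61.904 mm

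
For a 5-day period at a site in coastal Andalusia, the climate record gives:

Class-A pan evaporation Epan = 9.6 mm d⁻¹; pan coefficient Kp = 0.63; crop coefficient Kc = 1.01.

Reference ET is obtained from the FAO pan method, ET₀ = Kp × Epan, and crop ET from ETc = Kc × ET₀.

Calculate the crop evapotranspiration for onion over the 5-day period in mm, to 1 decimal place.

ET₀ = 0.63 × 9.6 = 6.0480 mm/d
ETc = Kc × ET₀ = 1.01 × 6.0480 = 6.1085 mm/d
Over 5 days: 6.1085 × 5 = 30.543 mm

30.5 mm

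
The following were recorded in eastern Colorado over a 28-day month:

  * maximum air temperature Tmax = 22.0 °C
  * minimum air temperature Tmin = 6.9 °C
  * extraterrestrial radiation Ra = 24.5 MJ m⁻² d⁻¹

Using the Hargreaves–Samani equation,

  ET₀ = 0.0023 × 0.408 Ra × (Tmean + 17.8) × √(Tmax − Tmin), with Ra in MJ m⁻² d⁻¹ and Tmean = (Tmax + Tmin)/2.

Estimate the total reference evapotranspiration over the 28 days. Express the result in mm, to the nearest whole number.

81 mm

Tmean = (22.0 + 6.9)/2 = 14.45 °C
0.408 Ra = 0.408 × 24.5 = 9.9960 mm/d equivalent
ET₀ = 0.0023 × 9.9960 × (14.45 + 17.8) × √15.1 = 0.0023 × 9.9960 × 32.25 × 3.8859 = 2.8812 mm/d
Over 28 days: 2.8812 × 28 = 80.674 mm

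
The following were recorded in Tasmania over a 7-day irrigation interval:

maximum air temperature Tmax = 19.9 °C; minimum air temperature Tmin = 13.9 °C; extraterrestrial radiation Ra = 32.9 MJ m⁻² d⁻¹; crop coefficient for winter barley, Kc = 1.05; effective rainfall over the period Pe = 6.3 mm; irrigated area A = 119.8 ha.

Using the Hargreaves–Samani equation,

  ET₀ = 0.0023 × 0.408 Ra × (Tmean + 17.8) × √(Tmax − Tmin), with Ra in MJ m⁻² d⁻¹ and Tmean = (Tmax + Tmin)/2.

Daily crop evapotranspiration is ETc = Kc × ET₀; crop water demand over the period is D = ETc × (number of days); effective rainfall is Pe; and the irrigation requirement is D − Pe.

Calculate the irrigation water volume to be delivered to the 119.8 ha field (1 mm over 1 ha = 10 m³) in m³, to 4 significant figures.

Tmean = (19.9 + 13.9)/2 = 16.90 °C
0.408 Ra = 0.408 × 32.9 = 13.4232 mm/d equivalent
ET₀ = 0.0023 × 13.4232 × (16.90 + 17.8) × √6.0 = 0.0023 × 13.4232 × 34.70 × 2.4495 = 2.6242 mm/d
ETc = Kc × ET₀ = 1.05 × 2.6242 = 2.7554 mm/d
Crop demand D = ETc × 7 d = 2.7554 × 7 = 19.288 mm
D − Pe = 19.288 − 6.3 = 12.988 mm
Volume = 12.988 mm × 119.8 ha × 10 = 15559.6 m³

15560 m³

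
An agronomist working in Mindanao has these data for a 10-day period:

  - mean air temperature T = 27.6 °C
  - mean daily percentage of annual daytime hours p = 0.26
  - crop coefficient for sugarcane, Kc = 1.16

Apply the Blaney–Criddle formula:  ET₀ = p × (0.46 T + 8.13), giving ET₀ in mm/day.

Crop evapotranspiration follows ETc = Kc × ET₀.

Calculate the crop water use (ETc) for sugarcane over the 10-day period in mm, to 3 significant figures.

ET₀ = 0.26 × (0.46 × 27.6 + 8.13) = 0.26 × 20.826 = 5.4148 mm/d
ETc = Kc × ET₀ = 1.16 × 5.4148 = 6.2812 mm/d
Over 10 days: 6.2812 × 10 = 62.812 mm

62.8 mm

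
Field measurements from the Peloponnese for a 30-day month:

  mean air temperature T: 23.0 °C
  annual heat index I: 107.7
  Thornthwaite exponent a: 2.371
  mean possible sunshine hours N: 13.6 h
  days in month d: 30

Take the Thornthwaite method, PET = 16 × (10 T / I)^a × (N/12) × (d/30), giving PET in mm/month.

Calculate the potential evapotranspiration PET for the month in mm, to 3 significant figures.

10T/I = 10 × 23.0 / 107.7 = 2.1356
(10T/I)^a = 2.1356^2.371 = 6.0435
Uncorrected PET = 16 × 6.0435 = 96.696 mm
Correction = (N/12)(d/30) = (13.6/12)(30/30) = 1.1333
PET = 96.696 × 1.1333 = 109.586 mm/month

110 mm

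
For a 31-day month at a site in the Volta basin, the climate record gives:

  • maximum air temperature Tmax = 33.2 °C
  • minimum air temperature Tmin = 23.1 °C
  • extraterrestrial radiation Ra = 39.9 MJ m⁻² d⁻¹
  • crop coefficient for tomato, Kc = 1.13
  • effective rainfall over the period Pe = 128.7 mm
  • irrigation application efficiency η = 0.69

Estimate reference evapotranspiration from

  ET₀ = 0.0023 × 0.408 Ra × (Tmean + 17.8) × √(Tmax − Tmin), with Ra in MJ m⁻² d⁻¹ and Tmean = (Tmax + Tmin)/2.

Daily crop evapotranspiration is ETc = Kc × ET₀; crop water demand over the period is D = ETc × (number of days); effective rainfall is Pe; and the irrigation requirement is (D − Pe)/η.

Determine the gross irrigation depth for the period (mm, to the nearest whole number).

Tmean = (33.2 + 23.1)/2 = 28.15 °C
0.408 Ra = 0.408 × 39.9 = 16.2792 mm/d equivalent
ET₀ = 0.0023 × 16.2792 × (28.15 + 17.8) × √10.1 = 0.0023 × 16.2792 × 45.95 × 3.1780 = 5.4676 mm/d
ETc = Kc × ET₀ = 1.13 × 5.4676 = 6.1784 mm/d
Crop demand D = ETc × 31 d = 6.1784 × 31 = 191.530 mm
D − Pe = 191.530 − 128.7 = 62.830 mm
Gross irrigation = 62.830 / 0.69 = 91.058 mm

91 mm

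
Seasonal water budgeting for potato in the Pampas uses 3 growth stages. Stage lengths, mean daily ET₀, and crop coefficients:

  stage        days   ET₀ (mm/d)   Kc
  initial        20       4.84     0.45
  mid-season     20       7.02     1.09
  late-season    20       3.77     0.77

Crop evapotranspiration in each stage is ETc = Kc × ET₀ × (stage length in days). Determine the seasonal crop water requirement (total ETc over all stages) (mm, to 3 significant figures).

255 mm

initial: 0.45 × 4.84 × 20 = 43.56 mm
mid-season: 1.09 × 7.02 × 20 = 153.04 mm
late-season: 0.77 × 3.77 × 20 = 58.06 mm
Seasonal total = 254.66 mm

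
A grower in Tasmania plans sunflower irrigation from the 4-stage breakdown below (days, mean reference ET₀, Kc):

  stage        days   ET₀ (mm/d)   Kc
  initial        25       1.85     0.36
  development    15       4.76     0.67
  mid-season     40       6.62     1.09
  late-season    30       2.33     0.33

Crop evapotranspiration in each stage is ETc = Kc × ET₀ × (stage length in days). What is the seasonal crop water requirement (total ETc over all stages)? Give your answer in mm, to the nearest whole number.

376 mm

initial: 0.36 × 1.85 × 25 = 16.65 mm
development: 0.67 × 4.76 × 15 = 47.84 mm
mid-season: 1.09 × 6.62 × 40 = 288.63 mm
late-season: 0.33 × 2.33 × 30 = 23.07 mm
Seasonal total = 376.19 mm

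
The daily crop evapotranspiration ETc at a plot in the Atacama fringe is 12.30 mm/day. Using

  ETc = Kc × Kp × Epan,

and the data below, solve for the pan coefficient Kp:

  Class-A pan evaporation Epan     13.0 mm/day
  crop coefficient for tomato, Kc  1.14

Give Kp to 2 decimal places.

ETc = Kc × Kp × Epan  ⇒  Kp = ETc / (Kc × Epan)
Kp = 12.30 / (1.14 × 13.0) = 12.30 / 14.820 = 0.8300

0.83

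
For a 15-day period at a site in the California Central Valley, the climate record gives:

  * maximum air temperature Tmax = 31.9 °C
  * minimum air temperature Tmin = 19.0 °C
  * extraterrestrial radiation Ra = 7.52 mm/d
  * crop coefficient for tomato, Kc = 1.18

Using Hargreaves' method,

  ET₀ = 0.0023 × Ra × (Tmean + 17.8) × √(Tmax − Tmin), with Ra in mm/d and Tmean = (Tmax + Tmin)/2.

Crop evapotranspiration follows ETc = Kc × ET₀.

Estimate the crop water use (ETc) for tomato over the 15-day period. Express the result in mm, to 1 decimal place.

47.6 mm

Tmean = (31.9 + 19.0)/2 = 25.45 °C
ET₀ = 0.0023 × 7.52 × (25.45 + 17.8) × √12.9 = 0.0023 × 7.52 × 43.25 × 3.5917 = 2.6868 mm/d
ETc = Kc × ET₀ = 1.18 × 2.6868 = 3.1704 mm/d
Over 15 days: 3.1704 × 15 = 47.556 mm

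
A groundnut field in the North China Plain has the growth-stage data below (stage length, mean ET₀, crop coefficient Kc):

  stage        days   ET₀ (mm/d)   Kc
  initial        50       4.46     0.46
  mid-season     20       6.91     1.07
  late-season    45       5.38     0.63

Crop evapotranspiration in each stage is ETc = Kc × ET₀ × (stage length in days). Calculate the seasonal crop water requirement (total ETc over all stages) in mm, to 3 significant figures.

403 mm

initial: 0.46 × 4.46 × 50 = 102.58 mm
mid-season: 1.07 × 6.91 × 20 = 147.87 mm
late-season: 0.63 × 5.38 × 45 = 152.52 mm
Seasonal total = 402.97 mm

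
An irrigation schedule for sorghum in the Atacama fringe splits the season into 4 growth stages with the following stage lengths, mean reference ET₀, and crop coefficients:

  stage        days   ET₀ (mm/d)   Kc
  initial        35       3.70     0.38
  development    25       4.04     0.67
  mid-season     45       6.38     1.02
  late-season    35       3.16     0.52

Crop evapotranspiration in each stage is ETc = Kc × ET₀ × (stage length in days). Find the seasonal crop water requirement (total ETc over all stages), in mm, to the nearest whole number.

initial: 0.38 × 3.70 × 35 = 49.21 mm
development: 0.67 × 4.04 × 25 = 67.67 mm
mid-season: 1.02 × 6.38 × 45 = 292.84 mm
late-season: 0.52 × 3.16 × 35 = 57.51 mm
Seasonal total = 467.23 mm

467 mm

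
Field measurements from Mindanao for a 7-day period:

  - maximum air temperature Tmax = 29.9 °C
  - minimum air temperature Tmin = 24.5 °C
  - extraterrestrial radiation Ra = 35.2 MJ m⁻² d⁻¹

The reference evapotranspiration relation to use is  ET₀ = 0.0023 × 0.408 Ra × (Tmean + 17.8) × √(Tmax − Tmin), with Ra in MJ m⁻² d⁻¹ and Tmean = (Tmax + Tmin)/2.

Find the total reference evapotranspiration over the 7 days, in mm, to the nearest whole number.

24 mm

Tmean = (29.9 + 24.5)/2 = 27.20 °C
0.408 Ra = 0.408 × 35.2 = 14.3616 mm/d equivalent
ET₀ = 0.0023 × 14.3616 × (27.20 + 17.8) × √5.4 = 0.0023 × 14.3616 × 45.00 × 2.3238 = 3.4542 mm/d
Over 7 days: 3.4542 × 7 = 24.179 mm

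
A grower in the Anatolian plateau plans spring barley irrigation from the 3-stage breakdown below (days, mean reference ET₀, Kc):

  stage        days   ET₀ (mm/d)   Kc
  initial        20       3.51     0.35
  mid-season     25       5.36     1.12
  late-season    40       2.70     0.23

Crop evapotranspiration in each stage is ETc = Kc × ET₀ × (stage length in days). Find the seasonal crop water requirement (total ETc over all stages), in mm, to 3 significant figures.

initial: 0.35 × 3.51 × 20 = 24.57 mm
mid-season: 1.12 × 5.36 × 25 = 150.08 mm
late-season: 0.23 × 2.70 × 40 = 24.84 mm
Seasonal total = 199.49 mm

199 mm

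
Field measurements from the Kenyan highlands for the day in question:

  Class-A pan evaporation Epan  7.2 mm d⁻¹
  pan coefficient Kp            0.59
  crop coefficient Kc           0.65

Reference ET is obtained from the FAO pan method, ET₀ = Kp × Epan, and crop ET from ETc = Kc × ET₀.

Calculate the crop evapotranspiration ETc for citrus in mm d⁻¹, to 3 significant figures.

2.76 mm d⁻¹

ET₀ = 0.59 × 7.2 = 4.2480 mm/d
ETc = Kc × ET₀ = 0.65 × 4.2480 = 2.7612 mm/d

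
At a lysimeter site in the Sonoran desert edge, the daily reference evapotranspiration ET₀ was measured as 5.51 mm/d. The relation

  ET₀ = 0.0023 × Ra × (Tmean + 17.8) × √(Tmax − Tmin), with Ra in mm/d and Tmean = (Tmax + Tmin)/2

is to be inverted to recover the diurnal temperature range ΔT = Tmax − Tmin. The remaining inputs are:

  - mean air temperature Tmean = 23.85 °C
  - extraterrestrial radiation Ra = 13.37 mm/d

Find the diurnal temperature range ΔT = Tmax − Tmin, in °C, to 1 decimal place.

18.5 °C

√ΔT = ET₀ / [0.0023 × Ra × (Tmean+17.8)] = 5.51 / (0.0023 × 13.37 × 41.65) = 4.3021
ΔT = 4.3021² = 18.508 °C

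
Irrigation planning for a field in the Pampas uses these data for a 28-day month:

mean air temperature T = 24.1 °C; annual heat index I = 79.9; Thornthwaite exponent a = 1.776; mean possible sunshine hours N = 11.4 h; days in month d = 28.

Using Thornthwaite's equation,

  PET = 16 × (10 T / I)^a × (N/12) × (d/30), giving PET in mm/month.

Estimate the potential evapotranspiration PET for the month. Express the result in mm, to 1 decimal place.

10T/I = 10 × 24.1 / 79.9 = 3.0163
(10T/I)^a = 3.0163^1.776 = 7.1047
Uncorrected PET = 16 × 7.1047 = 113.675 mm
Correction = (N/12)(d/30) = (11.4/12)(28/30) = 0.8867
PET = 113.675 × 0.8867 = 100.796 mm/month

100.8 mm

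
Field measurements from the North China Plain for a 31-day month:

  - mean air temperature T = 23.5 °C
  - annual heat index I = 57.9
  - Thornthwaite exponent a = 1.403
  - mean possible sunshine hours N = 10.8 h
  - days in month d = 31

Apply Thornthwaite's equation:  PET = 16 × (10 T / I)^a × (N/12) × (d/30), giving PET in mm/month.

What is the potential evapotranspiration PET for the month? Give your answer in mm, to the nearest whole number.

10T/I = 10 × 23.5 / 57.9 = 4.0587
(10T/I)^a = 4.0587^1.403 = 7.1378
Uncorrected PET = 16 × 7.1378 = 114.205 mm
Correction = (N/12)(d/30) = (10.8/12)(31/30) = 0.9300
PET = 114.205 × 0.9300 = 106.211 mm/month

106 mm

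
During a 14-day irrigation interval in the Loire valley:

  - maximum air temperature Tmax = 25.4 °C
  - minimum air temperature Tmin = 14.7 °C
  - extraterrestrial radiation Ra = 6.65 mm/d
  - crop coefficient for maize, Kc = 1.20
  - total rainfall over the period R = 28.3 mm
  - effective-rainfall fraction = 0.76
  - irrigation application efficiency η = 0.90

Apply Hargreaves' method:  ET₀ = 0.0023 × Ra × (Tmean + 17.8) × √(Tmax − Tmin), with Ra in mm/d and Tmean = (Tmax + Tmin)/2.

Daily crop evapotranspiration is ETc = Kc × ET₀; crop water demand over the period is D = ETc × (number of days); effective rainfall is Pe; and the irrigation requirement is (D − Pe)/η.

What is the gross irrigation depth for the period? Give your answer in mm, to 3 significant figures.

11.5 mm

Tmean = (25.4 + 14.7)/2 = 20.05 °C
ET₀ = 0.0023 × 6.65 × (20.05 + 17.8) × √10.7 = 0.0023 × 6.65 × 37.85 × 3.2711 = 1.8937 mm/d
ETc = Kc × ET₀ = 1.20 × 1.8937 = 2.2724 mm/d
Crop demand D = ETc × 14 d = 2.2724 × 14 = 31.814 mm
Pe = 0.76 × 28.3 = 21.508 mm
D − Pe = 31.814 − 21.508 = 10.306 mm
Gross irrigation = 10.306 / 0.90 = 11.451 mm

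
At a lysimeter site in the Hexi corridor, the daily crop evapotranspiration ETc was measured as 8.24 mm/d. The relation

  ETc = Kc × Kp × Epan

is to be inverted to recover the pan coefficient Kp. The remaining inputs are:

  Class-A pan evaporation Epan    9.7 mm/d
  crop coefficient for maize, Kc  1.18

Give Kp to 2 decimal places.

0.72

ETc = Kc × Kp × Epan  ⇒  Kp = ETc / (Kc × Epan)
Kp = 8.24 / (1.18 × 9.7) = 8.24 / 11.446 = 0.7199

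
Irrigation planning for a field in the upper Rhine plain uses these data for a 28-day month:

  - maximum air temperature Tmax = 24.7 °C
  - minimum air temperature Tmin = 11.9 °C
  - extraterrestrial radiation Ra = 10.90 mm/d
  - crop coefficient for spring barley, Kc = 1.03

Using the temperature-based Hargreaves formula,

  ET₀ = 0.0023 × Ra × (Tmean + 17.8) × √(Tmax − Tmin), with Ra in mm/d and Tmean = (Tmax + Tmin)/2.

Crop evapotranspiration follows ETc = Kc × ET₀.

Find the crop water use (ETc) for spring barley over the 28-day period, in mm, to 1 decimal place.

93.4 mm

Tmean = (24.7 + 11.9)/2 = 18.30 °C
ET₀ = 0.0023 × 10.90 × (18.30 + 17.8) × √12.8 = 0.0023 × 10.90 × 36.10 × 3.5777 = 3.2379 mm/d
ETc = Kc × ET₀ = 1.03 × 3.2379 = 3.3350 mm/d
Over 28 days: 3.3350 × 28 = 93.380 mm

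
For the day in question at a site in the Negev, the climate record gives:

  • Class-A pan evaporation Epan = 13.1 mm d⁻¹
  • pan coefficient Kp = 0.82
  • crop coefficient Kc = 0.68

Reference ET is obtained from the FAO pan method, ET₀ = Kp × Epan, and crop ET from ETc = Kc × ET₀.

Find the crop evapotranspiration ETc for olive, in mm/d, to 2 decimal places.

7.30 mm/d

ET₀ = 0.82 × 13.1 = 10.7420 mm/d
ETc = Kc × ET₀ = 0.68 × 10.7420 = 7.3046 mm/d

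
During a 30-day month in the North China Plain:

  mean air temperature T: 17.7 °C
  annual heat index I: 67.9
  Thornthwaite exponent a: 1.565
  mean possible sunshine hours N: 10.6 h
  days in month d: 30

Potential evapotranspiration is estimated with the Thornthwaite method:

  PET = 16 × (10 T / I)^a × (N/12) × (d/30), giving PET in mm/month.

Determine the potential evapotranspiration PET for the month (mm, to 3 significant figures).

10T/I = 10 × 17.7 / 67.9 = 2.6068
(10T/I)^a = 2.6068^1.565 = 4.4793
Uncorrected PET = 16 × 4.4793 = 71.669 mm
Correction = (N/12)(d/30) = (10.6/12)(30/30) = 0.8833
PET = 71.669 × 0.8833 = 63.305 mm/month

63.3 mm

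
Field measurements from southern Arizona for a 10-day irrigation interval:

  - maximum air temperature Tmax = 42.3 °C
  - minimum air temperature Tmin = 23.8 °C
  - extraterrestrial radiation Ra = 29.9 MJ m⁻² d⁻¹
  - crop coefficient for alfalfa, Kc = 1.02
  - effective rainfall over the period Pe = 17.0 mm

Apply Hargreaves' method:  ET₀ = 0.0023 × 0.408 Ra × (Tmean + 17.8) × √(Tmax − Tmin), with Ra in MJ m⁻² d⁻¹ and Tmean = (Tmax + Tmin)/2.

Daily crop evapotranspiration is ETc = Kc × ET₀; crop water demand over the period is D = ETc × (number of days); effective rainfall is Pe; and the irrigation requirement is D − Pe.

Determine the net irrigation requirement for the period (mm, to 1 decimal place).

45.6 mm

Tmean = (42.3 + 23.8)/2 = 33.05 °C
0.408 Ra = 0.408 × 29.9 = 12.1992 mm/d equivalent
ET₀ = 0.0023 × 12.1992 × (33.05 + 17.8) × √18.5 = 0.0023 × 12.1992 × 50.85 × 4.3012 = 6.1368 mm/d
ETc = Kc × ET₀ = 1.02 × 6.1368 = 6.2595 mm/d
Crop demand D = ETc × 10 d = 6.2595 × 10 = 62.595 mm
D − Pe = 62.595 − 17.0 = 45.595 mm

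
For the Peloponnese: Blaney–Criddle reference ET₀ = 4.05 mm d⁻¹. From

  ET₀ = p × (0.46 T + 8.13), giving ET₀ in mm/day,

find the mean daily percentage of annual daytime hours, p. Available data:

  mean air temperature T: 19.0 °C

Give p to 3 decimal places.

0.240

p = ET₀ / (0.46 T + 8.13) = 4.05 / (0.46 × 19.0 + 8.13) = 4.05 / 16.870 = 0.2401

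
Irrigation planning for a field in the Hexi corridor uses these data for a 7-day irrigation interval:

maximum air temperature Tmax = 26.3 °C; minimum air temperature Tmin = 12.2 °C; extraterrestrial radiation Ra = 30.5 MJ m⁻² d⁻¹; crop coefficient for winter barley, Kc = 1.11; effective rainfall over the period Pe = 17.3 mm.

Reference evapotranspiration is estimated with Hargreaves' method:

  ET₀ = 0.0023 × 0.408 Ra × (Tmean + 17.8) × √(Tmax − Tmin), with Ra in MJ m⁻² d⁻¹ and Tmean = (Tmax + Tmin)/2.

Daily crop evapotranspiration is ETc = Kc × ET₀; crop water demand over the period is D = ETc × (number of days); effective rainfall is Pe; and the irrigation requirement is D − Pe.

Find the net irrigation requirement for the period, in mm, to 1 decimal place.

Tmean = (26.3 + 12.2)/2 = 19.25 °C
0.408 Ra = 0.408 × 30.5 = 12.4440 mm/d equivalent
ET₀ = 0.0023 × 12.4440 × (19.25 + 17.8) × √14.1 = 0.0023 × 12.4440 × 37.05 × 3.7550 = 3.9819 mm/d
ETc = Kc × ET₀ = 1.11 × 3.9819 = 4.4199 mm/d
Crop demand D = ETc × 7 d = 4.4199 × 7 = 30.939 mm
D − Pe = 30.939 − 17.3 = 13.639 mm

13.6 mm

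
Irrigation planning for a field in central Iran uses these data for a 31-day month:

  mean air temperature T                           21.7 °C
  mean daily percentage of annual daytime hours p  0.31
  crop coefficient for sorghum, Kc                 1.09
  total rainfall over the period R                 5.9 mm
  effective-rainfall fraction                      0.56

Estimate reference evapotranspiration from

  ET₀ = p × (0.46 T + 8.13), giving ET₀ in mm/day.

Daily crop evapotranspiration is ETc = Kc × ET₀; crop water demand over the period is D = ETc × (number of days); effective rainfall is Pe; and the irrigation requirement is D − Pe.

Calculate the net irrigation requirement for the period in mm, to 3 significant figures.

ET₀ = 0.31 × (0.46 × 21.7 + 8.13) = 0.31 × 18.112 = 5.6147 mm/d
ETc = Kc × ET₀ = 1.09 × 5.6147 = 6.1200 mm/d
Crop demand D = ETc × 31 d = 6.1200 × 31 = 189.720 mm
Pe = 0.56 × 5.9 = 3.304 mm
D − Pe = 189.720 − 3.304 = 186.416 mm

186 mm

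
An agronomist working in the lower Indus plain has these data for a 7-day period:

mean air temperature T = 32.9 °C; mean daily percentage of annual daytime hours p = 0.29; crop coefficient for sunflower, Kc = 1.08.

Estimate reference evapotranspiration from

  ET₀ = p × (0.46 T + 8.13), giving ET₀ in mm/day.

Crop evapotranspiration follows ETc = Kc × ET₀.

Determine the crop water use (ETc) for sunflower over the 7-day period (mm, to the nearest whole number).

51 mm

ET₀ = 0.29 × (0.46 × 32.9 + 8.13) = 0.29 × 23.264 = 6.7466 mm/d
ETc = Kc × ET₀ = 1.08 × 6.7466 = 7.2863 mm/d
Over 7 days: 7.2863 × 7 = 51.004 mm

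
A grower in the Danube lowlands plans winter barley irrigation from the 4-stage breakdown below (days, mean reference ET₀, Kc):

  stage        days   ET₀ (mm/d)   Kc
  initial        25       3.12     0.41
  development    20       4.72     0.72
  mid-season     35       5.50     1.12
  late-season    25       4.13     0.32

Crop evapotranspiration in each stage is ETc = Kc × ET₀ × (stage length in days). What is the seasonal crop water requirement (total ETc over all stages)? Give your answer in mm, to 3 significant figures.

initial: 0.41 × 3.12 × 25 = 31.98 mm
development: 0.72 × 4.72 × 20 = 67.97 mm
mid-season: 1.12 × 5.50 × 35 = 215.60 mm
late-season: 0.32 × 4.13 × 25 = 33.04 mm
Seasonal total = 348.59 mm

349 mm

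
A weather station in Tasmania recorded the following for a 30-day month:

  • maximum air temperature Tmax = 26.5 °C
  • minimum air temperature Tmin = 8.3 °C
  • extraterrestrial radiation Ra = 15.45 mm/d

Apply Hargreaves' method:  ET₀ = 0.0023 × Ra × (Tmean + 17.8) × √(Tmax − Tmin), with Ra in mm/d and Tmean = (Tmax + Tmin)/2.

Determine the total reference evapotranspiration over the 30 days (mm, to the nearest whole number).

Tmean = (26.5 + 8.3)/2 = 17.40 °C
ET₀ = 0.0023 × 15.45 × (17.40 + 17.8) × √18.2 = 0.0023 × 15.45 × 35.20 × 4.2661 = 5.3362 mm/d
Over 30 days: 5.3362 × 30 = 160.086 mm

160 mm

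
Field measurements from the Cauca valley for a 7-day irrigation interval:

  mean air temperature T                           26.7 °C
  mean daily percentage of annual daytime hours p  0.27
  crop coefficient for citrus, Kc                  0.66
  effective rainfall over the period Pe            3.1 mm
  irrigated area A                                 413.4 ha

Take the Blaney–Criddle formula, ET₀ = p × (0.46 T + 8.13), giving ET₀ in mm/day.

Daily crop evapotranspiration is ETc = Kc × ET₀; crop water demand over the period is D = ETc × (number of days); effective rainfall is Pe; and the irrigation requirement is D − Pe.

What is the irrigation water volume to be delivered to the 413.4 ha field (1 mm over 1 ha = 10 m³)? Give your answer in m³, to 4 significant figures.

ET₀ = 0.27 × (0.46 × 26.7 + 8.13) = 0.27 × 20.412 = 5.5112 mm/d
ETc = Kc × ET₀ = 0.66 × 5.5112 = 3.6374 mm/d
Crop demand D = ETc × 7 d = 3.6374 × 7 = 25.462 mm
D − Pe = 25.462 − 3.1 = 22.362 mm
Volume = 22.362 mm × 413.4 ha × 10 = 92444.5 m³

92440 m³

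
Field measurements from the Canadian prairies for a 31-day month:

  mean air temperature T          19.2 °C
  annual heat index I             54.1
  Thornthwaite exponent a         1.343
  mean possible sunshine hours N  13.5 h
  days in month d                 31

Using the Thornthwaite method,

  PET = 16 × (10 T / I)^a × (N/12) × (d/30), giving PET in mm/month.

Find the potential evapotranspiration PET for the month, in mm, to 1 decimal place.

10T/I = 10 × 19.2 / 54.1 = 3.5490
(10T/I)^a = 3.5490^1.343 = 5.4801
Uncorrected PET = 16 × 5.4801 = 87.682 mm
Correction = (N/12)(d/30) = (13.5/12)(31/30) = 1.1625
PET = 87.682 × 1.1625 = 101.930 mm/month

101.9 mm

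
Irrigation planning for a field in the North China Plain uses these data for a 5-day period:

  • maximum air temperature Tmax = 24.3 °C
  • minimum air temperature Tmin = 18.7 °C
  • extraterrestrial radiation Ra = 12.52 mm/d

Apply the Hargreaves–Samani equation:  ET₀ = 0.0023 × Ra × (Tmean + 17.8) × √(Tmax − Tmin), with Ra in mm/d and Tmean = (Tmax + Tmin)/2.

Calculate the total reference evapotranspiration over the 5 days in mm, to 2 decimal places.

13.39 mm

Tmean = (24.3 + 18.7)/2 = 21.50 °C
ET₀ = 0.0023 × 12.52 × (21.50 + 17.8) × √5.6 = 0.0023 × 12.52 × 39.30 × 2.3664 = 2.6780 mm/d
Over 5 days: 2.6780 × 5 = 13.390 mm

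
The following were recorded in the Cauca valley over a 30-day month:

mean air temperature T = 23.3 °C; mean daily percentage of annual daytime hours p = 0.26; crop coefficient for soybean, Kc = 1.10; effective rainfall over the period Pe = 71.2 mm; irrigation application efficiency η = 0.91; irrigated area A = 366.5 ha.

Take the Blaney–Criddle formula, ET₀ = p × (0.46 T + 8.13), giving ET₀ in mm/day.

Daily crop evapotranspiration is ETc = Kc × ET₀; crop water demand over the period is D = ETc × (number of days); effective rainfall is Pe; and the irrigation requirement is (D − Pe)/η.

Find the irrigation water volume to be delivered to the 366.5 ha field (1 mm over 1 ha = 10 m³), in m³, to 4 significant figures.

ET₀ = 0.26 × (0.46 × 23.3 + 8.13) = 0.26 × 18.848 = 4.9005 mm/d
ETc = Kc × ET₀ = 1.10 × 4.9005 = 5.3906 mm/d
Crop demand D = ETc × 30 d = 5.3906 × 30 = 161.718 mm
D − Pe = 161.718 − 71.2 = 90.518 mm
Gross irrigation = 90.518 / 0.91 = 99.470 mm
Volume = 99.470 mm × 366.5 ha × 10 = 364557.6 m³

364600 m³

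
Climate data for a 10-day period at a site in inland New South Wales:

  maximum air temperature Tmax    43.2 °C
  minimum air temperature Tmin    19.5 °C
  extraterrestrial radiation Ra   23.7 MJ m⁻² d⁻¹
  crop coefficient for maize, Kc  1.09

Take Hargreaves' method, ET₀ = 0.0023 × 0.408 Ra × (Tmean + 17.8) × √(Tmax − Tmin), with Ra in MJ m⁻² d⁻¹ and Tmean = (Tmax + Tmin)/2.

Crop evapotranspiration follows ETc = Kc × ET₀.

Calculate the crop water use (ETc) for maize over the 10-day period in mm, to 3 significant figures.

Tmean = (43.2 + 19.5)/2 = 31.35 °C
0.408 Ra = 0.408 × 23.7 = 9.6696 mm/d equivalent
ET₀ = 0.0023 × 9.6696 × (31.35 + 17.8) × √23.7 = 0.0023 × 9.6696 × 49.15 × 4.8683 = 5.3215 mm/d
ETc = Kc × ET₀ = 1.09 × 5.3215 = 5.8004 mm/d
Over 10 days: 5.8004 × 10 = 58.004 mm

58.0 mm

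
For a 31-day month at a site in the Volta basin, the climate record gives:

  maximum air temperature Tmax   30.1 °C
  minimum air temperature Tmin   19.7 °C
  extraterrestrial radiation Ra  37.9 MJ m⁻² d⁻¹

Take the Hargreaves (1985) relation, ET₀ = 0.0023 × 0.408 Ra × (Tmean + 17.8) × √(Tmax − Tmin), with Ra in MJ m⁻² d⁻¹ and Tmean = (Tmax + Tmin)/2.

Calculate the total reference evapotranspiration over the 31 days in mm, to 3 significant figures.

Tmean = (30.1 + 19.7)/2 = 24.90 °C
0.408 Ra = 0.408 × 37.9 = 15.4632 mm/d equivalent
ET₀ = 0.0023 × 15.4632 × (24.90 + 17.8) × √10.4 = 0.0023 × 15.4632 × 42.70 × 3.2249 = 4.8975 mm/d
Over 31 days: 4.8975 × 31 = 151.823 mm

152 mm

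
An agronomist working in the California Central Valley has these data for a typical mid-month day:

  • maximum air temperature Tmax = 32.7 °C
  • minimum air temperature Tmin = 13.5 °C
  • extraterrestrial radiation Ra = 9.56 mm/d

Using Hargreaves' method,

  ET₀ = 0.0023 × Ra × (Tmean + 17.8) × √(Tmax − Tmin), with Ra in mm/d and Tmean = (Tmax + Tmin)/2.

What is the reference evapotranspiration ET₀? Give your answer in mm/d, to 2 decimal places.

Tmean = (32.7 + 13.5)/2 = 23.10 °C
ET₀ = 0.0023 × 9.56 × (23.10 + 17.8) × √19.2 = 0.0023 × 9.56 × 40.90 × 4.3818 = 3.9406 mm/d

3.94 mm/d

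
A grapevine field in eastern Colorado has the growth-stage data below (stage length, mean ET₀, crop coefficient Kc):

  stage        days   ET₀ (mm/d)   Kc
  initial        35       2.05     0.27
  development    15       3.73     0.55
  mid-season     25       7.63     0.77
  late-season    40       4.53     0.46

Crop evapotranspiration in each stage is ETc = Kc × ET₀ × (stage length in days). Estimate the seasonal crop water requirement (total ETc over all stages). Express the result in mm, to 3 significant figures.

initial: 0.27 × 2.05 × 35 = 19.37 mm
development: 0.55 × 3.73 × 15 = 30.77 mm
mid-season: 0.77 × 7.63 × 25 = 146.88 mm
late-season: 0.46 × 4.53 × 40 = 83.35 mm
Seasonal total = 280.37 mm

280 mm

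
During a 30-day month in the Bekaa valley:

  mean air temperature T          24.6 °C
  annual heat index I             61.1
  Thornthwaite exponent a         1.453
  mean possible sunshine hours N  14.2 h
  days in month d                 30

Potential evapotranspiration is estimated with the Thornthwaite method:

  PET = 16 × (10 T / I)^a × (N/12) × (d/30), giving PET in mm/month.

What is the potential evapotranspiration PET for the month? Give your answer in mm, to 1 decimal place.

10T/I = 10 × 24.6 / 61.1 = 4.0262
(10T/I)^a = 4.0262^1.453 = 7.5668
Uncorrected PET = 16 × 7.5668 = 121.069 mm
Correction = (N/12)(d/30) = (14.2/12)(30/30) = 1.1833
PET = 121.069 × 1.1833 = 143.261 mm/month

143.3 mm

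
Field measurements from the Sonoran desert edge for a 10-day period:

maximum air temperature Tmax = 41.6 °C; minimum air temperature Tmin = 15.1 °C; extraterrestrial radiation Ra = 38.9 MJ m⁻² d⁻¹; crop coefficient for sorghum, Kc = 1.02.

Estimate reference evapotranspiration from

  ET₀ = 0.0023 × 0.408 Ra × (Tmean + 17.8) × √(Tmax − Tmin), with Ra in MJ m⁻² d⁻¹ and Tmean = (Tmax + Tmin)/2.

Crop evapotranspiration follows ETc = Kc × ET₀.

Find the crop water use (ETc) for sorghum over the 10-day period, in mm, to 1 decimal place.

88.5 mm

Tmean = (41.6 + 15.1)/2 = 28.35 °C
0.408 Ra = 0.408 × 38.9 = 15.8712 mm/d equivalent
ET₀ = 0.0023 × 15.8712 × (28.35 + 17.8) × √26.5 = 0.0023 × 15.8712 × 46.15 × 5.1478 = 8.6722 mm/d
ETc = Kc × ET₀ = 1.02 × 8.6722 = 8.8456 mm/d
Over 10 days: 8.8456 × 10 = 88.456 mm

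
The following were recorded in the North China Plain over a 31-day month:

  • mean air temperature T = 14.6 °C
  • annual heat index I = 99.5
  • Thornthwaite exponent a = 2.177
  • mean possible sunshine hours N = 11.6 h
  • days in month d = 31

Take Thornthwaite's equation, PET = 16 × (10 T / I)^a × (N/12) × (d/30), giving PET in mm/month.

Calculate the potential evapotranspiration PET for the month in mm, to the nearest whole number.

10T/I = 10 × 14.6 / 99.5 = 1.4673
(10T/I)^a = 1.4673^2.177 = 2.3042
Uncorrected PET = 16 × 2.3042 = 36.867 mm
Correction = (N/12)(d/30) = (11.6/12)(31/30) = 0.9989
PET = 36.867 × 0.9989 = 36.826 mm/month

37 mm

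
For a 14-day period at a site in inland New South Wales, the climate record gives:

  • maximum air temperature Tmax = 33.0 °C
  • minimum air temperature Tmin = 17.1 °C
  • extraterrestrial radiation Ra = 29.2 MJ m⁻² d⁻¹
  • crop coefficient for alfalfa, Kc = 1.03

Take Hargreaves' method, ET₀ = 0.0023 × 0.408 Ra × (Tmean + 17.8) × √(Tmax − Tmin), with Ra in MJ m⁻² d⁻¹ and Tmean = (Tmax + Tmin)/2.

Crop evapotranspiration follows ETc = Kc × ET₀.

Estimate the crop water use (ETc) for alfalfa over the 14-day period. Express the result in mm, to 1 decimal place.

Tmean = (33.0 + 17.1)/2 = 25.05 °C
0.408 Ra = 0.408 × 29.2 = 11.9136 mm/d equivalent
ET₀ = 0.0023 × 11.9136 × (25.05 + 17.8) × √15.9 = 0.0023 × 11.9136 × 42.85 × 3.9875 = 4.6819 mm/d
ETc = Kc × ET₀ = 1.03 × 4.6819 = 4.8224 mm/d
Over 14 days: 4.8224 × 14 = 67.514 mm

67.5 mm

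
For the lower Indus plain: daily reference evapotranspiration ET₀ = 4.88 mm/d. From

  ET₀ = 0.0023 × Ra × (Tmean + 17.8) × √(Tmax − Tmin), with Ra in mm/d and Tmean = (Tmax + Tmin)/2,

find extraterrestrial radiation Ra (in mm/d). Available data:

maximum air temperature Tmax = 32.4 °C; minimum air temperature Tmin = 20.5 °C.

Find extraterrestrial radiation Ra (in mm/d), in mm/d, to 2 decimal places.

13.90 mm/d

Tmean = 26.45 °C; √ΔT = 3.4496
Ra = ET₀ / [0.0023 × (Tmean+17.8) × √ΔT] = 4.88 / (0.0023 × 44.25 × 3.4496) = 13.900 mm/d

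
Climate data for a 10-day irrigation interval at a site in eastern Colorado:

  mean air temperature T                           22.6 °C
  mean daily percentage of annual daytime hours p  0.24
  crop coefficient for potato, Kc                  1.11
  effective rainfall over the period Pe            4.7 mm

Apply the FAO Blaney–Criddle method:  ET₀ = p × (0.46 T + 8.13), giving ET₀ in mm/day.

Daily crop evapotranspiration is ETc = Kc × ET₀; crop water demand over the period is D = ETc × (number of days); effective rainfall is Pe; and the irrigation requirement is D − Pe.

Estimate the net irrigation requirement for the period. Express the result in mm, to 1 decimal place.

44.7 mm

ET₀ = 0.24 × (0.46 × 22.6 + 8.13) = 0.24 × 18.526 = 4.4462 mm/d
ETc = Kc × ET₀ = 1.11 × 4.4462 = 4.9353 mm/d
Crop demand D = ETc × 10 d = 4.9353 × 10 = 49.353 mm
D − Pe = 49.353 − 4.7 = 44.653 mm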